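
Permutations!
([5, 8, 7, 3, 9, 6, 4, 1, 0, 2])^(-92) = (0 1 2 4 5 8 7 9 6)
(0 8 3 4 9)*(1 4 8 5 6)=[5, 4, 2, 8, 9, 6, 1, 7, 3, 0]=(0 5 6 1 4 9)(3 8)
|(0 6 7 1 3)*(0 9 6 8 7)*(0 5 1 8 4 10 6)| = |(0 4 10 6 5 1 3 9)(7 8)| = 8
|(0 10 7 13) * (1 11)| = 4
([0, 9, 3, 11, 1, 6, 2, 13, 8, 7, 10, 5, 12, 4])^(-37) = [0, 13, 5, 6, 7, 3, 11, 1, 8, 4, 10, 2, 12, 9]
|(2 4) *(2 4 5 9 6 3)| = |(2 5 9 6 3)| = 5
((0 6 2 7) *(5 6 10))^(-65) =(0 10 5 6 2 7)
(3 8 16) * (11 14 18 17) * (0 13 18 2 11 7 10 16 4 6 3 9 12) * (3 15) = (0 13 18 17 7 10 16 9 12)(2 11 14)(3 8 4 6 15) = [13, 1, 11, 8, 6, 5, 15, 10, 4, 12, 16, 14, 0, 18, 2, 3, 9, 7, 17]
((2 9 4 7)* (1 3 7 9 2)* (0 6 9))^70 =((0 6 9 4)(1 3 7))^70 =(0 9)(1 3 7)(4 6)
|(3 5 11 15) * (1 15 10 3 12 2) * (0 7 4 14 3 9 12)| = 13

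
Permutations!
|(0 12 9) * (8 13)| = 6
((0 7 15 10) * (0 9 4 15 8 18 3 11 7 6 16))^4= ((0 6 16)(3 11 7 8 18)(4 15 10 9))^4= (0 6 16)(3 18 8 7 11)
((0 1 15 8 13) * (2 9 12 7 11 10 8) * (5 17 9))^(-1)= ((0 1 15 2 5 17 9 12 7 11 10 8 13))^(-1)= (0 13 8 10 11 7 12 9 17 5 2 15 1)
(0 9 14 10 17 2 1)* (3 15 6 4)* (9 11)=[11, 0, 1, 15, 3, 5, 4, 7, 8, 14, 17, 9, 12, 13, 10, 6, 16, 2]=(0 11 9 14 10 17 2 1)(3 15 6 4)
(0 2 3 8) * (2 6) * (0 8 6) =(8)(2 3 6) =[0, 1, 3, 6, 4, 5, 2, 7, 8]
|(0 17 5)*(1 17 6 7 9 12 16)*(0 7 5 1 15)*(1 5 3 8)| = 12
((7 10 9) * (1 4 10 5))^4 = (1 7 10)(4 5 9) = ((1 4 10 9 7 5))^4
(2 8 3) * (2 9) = (2 8 3 9) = [0, 1, 8, 9, 4, 5, 6, 7, 3, 2]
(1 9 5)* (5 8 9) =(1 5)(8 9) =[0, 5, 2, 3, 4, 1, 6, 7, 9, 8]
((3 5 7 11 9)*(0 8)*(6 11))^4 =(3 11 7)(5 9 6)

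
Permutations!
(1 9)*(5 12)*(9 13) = (1 13 9)(5 12) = [0, 13, 2, 3, 4, 12, 6, 7, 8, 1, 10, 11, 5, 9]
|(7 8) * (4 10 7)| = 4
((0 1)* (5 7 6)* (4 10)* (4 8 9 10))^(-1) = ((0 1)(5 7 6)(8 9 10))^(-1) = (0 1)(5 6 7)(8 10 9)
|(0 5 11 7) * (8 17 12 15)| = |(0 5 11 7)(8 17 12 15)| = 4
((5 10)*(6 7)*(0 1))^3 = (0 1)(5 10)(6 7)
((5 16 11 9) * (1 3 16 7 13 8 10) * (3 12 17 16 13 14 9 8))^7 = ((1 12 17 16 11 8 10)(3 13)(5 7 14 9))^7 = (17)(3 13)(5 9 14 7)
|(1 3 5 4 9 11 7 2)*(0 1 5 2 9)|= 6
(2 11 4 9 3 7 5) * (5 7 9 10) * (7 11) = (2 7 11 4 10 5)(3 9) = [0, 1, 7, 9, 10, 2, 6, 11, 8, 3, 5, 4]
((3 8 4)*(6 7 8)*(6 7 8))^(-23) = ((3 7 6 8 4))^(-23) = (3 6 4 7 8)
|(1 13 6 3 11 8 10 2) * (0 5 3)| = 10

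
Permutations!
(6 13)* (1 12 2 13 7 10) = (1 12 2 13 6 7 10) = [0, 12, 13, 3, 4, 5, 7, 10, 8, 9, 1, 11, 2, 6]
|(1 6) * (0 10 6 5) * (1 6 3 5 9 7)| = |(0 10 3 5)(1 9 7)| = 12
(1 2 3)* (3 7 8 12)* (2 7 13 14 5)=(1 7 8 12 3)(2 13 14 5)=[0, 7, 13, 1, 4, 2, 6, 8, 12, 9, 10, 11, 3, 14, 5]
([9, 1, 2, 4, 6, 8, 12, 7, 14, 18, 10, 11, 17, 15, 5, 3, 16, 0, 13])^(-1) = [17, 1, 2, 15, 3, 14, 4, 7, 5, 0, 10, 11, 6, 18, 8, 13, 16, 12, 9]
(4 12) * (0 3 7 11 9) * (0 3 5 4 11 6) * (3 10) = (0 5 4 12 11 9 10 3 7 6) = [5, 1, 2, 7, 12, 4, 0, 6, 8, 10, 3, 9, 11]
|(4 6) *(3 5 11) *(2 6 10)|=|(2 6 4 10)(3 5 11)|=12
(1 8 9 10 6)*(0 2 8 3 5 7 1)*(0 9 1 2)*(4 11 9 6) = (1 3 5 7 2 8)(4 11 9 10) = [0, 3, 8, 5, 11, 7, 6, 2, 1, 10, 4, 9]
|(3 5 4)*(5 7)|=|(3 7 5 4)|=4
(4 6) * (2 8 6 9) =(2 8 6 4 9) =[0, 1, 8, 3, 9, 5, 4, 7, 6, 2]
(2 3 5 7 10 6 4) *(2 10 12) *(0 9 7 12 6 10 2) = (0 9 7 6 4 2 3 5 12) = [9, 1, 3, 5, 2, 12, 4, 6, 8, 7, 10, 11, 0]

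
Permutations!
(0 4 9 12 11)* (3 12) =(0 4 9 3 12 11) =[4, 1, 2, 12, 9, 5, 6, 7, 8, 3, 10, 0, 11]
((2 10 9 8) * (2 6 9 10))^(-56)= ((10)(6 9 8))^(-56)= (10)(6 9 8)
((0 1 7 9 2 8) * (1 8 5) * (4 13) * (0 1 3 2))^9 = ((0 8 1 7 9)(2 5 3)(4 13))^9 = (0 9 7 1 8)(4 13)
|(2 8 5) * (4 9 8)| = 5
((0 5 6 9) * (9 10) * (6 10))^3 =(0 9 10 5)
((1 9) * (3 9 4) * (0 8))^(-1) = ((0 8)(1 4 3 9))^(-1) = (0 8)(1 9 3 4)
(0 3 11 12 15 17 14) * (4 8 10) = (0 3 11 12 15 17 14)(4 8 10) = [3, 1, 2, 11, 8, 5, 6, 7, 10, 9, 4, 12, 15, 13, 0, 17, 16, 14]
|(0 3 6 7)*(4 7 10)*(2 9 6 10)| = 15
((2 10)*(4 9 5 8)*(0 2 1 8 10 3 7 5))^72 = (0 3 5 1 4)(2 7 10 8 9)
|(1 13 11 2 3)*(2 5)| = |(1 13 11 5 2 3)| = 6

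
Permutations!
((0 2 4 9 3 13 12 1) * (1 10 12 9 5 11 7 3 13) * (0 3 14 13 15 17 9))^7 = (0 13 14 7 11 5 4 2)(1 3)(9 15 17)(10 12)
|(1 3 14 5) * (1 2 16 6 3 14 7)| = 8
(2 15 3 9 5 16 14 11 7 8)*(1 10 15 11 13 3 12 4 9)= [0, 10, 11, 1, 9, 16, 6, 8, 2, 5, 15, 7, 4, 3, 13, 12, 14]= (1 10 15 12 4 9 5 16 14 13 3)(2 11 7 8)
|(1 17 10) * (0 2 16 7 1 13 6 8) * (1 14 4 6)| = 8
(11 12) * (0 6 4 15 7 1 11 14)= (0 6 4 15 7 1 11 12 14)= [6, 11, 2, 3, 15, 5, 4, 1, 8, 9, 10, 12, 14, 13, 0, 7]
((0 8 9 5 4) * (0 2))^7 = ((0 8 9 5 4 2))^7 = (0 8 9 5 4 2)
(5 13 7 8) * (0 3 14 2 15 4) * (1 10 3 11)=(0 11 1 10 3 14 2 15 4)(5 13 7 8)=[11, 10, 15, 14, 0, 13, 6, 8, 5, 9, 3, 1, 12, 7, 2, 4]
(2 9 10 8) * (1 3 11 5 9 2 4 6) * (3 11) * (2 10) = (1 11 5 9 2 10 8 4 6) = [0, 11, 10, 3, 6, 9, 1, 7, 4, 2, 8, 5]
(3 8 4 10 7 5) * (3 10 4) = (3 8)(5 10 7) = [0, 1, 2, 8, 4, 10, 6, 5, 3, 9, 7]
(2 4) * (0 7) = (0 7)(2 4) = [7, 1, 4, 3, 2, 5, 6, 0]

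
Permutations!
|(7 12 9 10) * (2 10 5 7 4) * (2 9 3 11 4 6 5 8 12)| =30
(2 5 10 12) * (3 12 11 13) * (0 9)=(0 9)(2 5 10 11 13 3 12)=[9, 1, 5, 12, 4, 10, 6, 7, 8, 0, 11, 13, 2, 3]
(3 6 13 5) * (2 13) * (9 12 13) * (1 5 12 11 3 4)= (1 5 4)(2 9 11 3 6)(12 13)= [0, 5, 9, 6, 1, 4, 2, 7, 8, 11, 10, 3, 13, 12]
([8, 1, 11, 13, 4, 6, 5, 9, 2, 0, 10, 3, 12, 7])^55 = [9, 1, 8, 11, 4, 6, 5, 13, 0, 7, 10, 2, 12, 3]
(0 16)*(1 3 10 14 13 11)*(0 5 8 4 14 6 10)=(0 16 5 8 4 14 13 11 1 3)(6 10)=[16, 3, 2, 0, 14, 8, 10, 7, 4, 9, 6, 1, 12, 11, 13, 15, 5]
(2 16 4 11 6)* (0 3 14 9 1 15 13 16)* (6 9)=(0 3 14 6 2)(1 15 13 16 4 11 9)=[3, 15, 0, 14, 11, 5, 2, 7, 8, 1, 10, 9, 12, 16, 6, 13, 4]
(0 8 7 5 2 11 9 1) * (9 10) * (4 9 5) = (0 8 7 4 9 1)(2 11 10 5) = [8, 0, 11, 3, 9, 2, 6, 4, 7, 1, 5, 10]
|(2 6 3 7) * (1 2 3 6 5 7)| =|(1 2 5 7 3)| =5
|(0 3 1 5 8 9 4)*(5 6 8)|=7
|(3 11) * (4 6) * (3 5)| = 6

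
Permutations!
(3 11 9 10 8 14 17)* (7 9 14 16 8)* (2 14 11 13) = (2 14 17 3 13)(7 9 10)(8 16) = [0, 1, 14, 13, 4, 5, 6, 9, 16, 10, 7, 11, 12, 2, 17, 15, 8, 3]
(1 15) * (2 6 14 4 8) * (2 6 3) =(1 15)(2 3)(4 8 6 14) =[0, 15, 3, 2, 8, 5, 14, 7, 6, 9, 10, 11, 12, 13, 4, 1]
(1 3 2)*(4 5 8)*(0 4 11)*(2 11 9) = (0 4 5 8 9 2 1 3 11) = [4, 3, 1, 11, 5, 8, 6, 7, 9, 2, 10, 0]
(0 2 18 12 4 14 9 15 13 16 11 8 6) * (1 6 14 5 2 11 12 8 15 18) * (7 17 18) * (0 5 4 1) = (0 11 15 13 16 12 1 6 5 2)(7 17 18 8 14 9) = [11, 6, 0, 3, 4, 2, 5, 17, 14, 7, 10, 15, 1, 16, 9, 13, 12, 18, 8]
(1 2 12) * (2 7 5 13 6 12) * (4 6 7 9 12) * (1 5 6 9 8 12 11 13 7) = (1 8 12 5 7 6 4 9 11 13) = [0, 8, 2, 3, 9, 7, 4, 6, 12, 11, 10, 13, 5, 1]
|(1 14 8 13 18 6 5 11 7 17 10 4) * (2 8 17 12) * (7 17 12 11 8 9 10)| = 105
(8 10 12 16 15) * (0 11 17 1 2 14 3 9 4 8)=[11, 2, 14, 9, 8, 5, 6, 7, 10, 4, 12, 17, 16, 13, 3, 0, 15, 1]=(0 11 17 1 2 14 3 9 4 8 10 12 16 15)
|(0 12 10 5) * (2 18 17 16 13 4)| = 12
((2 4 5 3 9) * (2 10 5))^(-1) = (2 4)(3 5 10 9) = ((2 4)(3 9 10 5))^(-1)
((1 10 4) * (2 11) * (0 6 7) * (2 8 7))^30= ((0 6 2 11 8 7)(1 10 4))^30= (11)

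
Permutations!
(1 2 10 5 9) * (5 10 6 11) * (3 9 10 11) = [0, 2, 6, 9, 4, 10, 3, 7, 8, 1, 11, 5] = (1 2 6 3 9)(5 10 11)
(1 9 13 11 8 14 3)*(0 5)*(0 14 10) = (0 5 14 3 1 9 13 11 8 10) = [5, 9, 2, 1, 4, 14, 6, 7, 10, 13, 0, 8, 12, 11, 3]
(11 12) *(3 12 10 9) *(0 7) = (0 7)(3 12 11 10 9) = [7, 1, 2, 12, 4, 5, 6, 0, 8, 3, 9, 10, 11]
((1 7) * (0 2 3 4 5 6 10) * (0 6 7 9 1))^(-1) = (0 7 5 4 3 2)(1 9)(6 10)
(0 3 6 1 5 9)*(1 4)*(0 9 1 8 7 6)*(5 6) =[3, 6, 2, 0, 8, 1, 4, 5, 7, 9] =(9)(0 3)(1 6 4 8 7 5)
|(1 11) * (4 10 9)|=6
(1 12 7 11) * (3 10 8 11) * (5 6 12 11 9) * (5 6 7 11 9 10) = (1 9 6 12 11)(3 5 7)(8 10) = [0, 9, 2, 5, 4, 7, 12, 3, 10, 6, 8, 1, 11]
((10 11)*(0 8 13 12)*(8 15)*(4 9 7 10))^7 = ((0 15 8 13 12)(4 9 7 10 11))^7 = (0 8 12 15 13)(4 7 11 9 10)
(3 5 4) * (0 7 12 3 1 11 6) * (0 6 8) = (0 7 12 3 5 4 1 11 8) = [7, 11, 2, 5, 1, 4, 6, 12, 0, 9, 10, 8, 3]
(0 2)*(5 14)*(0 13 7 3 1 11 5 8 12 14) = (0 2 13 7 3 1 11 5)(8 12 14) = [2, 11, 13, 1, 4, 0, 6, 3, 12, 9, 10, 5, 14, 7, 8]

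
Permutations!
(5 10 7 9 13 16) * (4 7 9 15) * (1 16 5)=[0, 16, 2, 3, 7, 10, 6, 15, 8, 13, 9, 11, 12, 5, 14, 4, 1]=(1 16)(4 7 15)(5 10 9 13)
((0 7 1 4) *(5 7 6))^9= (0 7)(1 6)(4 5)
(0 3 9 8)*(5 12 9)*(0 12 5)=(0 3)(8 12 9)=[3, 1, 2, 0, 4, 5, 6, 7, 12, 8, 10, 11, 9]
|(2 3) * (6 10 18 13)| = 4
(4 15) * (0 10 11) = (0 10 11)(4 15) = [10, 1, 2, 3, 15, 5, 6, 7, 8, 9, 11, 0, 12, 13, 14, 4]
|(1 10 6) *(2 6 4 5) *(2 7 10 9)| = 4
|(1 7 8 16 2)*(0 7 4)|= |(0 7 8 16 2 1 4)|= 7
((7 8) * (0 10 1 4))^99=((0 10 1 4)(7 8))^99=(0 4 1 10)(7 8)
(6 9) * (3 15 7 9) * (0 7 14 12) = [7, 1, 2, 15, 4, 5, 3, 9, 8, 6, 10, 11, 0, 13, 12, 14] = (0 7 9 6 3 15 14 12)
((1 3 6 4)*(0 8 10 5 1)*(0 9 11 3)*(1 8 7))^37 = (0 7 1)(3 4 11 6 9)(5 8 10)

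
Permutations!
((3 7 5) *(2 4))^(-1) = (2 4)(3 5 7)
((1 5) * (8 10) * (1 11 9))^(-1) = (1 9 11 5)(8 10)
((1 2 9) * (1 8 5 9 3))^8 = (1 3 2)(5 8 9)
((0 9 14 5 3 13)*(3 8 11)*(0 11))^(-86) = (0 8 5 14 9)(3 13 11)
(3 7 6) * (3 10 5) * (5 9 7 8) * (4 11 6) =(3 8 5)(4 11 6 10 9 7) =[0, 1, 2, 8, 11, 3, 10, 4, 5, 7, 9, 6]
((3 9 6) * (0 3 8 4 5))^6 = (0 5 4 8 6 9 3)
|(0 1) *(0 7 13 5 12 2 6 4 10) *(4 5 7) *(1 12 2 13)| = 21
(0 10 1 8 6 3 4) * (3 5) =(0 10 1 8 6 5 3 4) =[10, 8, 2, 4, 0, 3, 5, 7, 6, 9, 1]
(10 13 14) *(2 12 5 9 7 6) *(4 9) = [0, 1, 12, 3, 9, 4, 2, 6, 8, 7, 13, 11, 5, 14, 10] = (2 12 5 4 9 7 6)(10 13 14)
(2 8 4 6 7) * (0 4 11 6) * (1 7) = (0 4)(1 7 2 8 11 6) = [4, 7, 8, 3, 0, 5, 1, 2, 11, 9, 10, 6]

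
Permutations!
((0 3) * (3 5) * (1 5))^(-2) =(0 5)(1 3)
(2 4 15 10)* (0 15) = (0 15 10 2 4) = [15, 1, 4, 3, 0, 5, 6, 7, 8, 9, 2, 11, 12, 13, 14, 10]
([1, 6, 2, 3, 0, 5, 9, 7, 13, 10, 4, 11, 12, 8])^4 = (13)(0 10 6)(1 4 9)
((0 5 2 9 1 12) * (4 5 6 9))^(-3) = (0 9 12 6 1) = ((0 6 9 1 12)(2 4 5))^(-3)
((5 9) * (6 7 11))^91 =(5 9)(6 7 11)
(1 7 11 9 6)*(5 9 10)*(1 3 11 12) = (1 7 12)(3 11 10 5 9 6) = [0, 7, 2, 11, 4, 9, 3, 12, 8, 6, 5, 10, 1]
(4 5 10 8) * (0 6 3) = [6, 1, 2, 0, 5, 10, 3, 7, 4, 9, 8] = (0 6 3)(4 5 10 8)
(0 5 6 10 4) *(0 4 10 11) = [5, 1, 2, 3, 4, 6, 11, 7, 8, 9, 10, 0] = (0 5 6 11)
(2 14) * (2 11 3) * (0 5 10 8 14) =(0 5 10 8 14 11 3 2) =[5, 1, 0, 2, 4, 10, 6, 7, 14, 9, 8, 3, 12, 13, 11]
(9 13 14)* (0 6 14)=(0 6 14 9 13)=[6, 1, 2, 3, 4, 5, 14, 7, 8, 13, 10, 11, 12, 0, 9]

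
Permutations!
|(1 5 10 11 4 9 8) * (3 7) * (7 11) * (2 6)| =|(1 5 10 7 3 11 4 9 8)(2 6)| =18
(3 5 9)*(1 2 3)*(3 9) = [0, 2, 9, 5, 4, 3, 6, 7, 8, 1] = (1 2 9)(3 5)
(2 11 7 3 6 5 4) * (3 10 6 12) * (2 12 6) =[0, 1, 11, 6, 12, 4, 5, 10, 8, 9, 2, 7, 3] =(2 11 7 10)(3 6 5 4 12)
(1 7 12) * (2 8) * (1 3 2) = (1 7 12 3 2 8) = [0, 7, 8, 2, 4, 5, 6, 12, 1, 9, 10, 11, 3]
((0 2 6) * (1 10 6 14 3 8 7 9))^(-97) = (0 3 9 6 14 7 10 2 8 1)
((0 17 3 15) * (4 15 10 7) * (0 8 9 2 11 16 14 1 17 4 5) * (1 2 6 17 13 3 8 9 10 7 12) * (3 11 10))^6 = (0 8 15 7 6)(1 10 14 11)(2 16 13 12)(3 9 5 17 4)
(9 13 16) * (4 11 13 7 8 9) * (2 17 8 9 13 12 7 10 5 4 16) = (2 17 8 13)(4 11 12 7 9 10 5) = [0, 1, 17, 3, 11, 4, 6, 9, 13, 10, 5, 12, 7, 2, 14, 15, 16, 8]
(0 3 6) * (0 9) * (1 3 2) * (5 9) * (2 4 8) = (0 4 8 2 1 3 6 5 9) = [4, 3, 1, 6, 8, 9, 5, 7, 2, 0]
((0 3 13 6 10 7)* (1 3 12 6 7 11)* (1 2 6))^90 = ((0 12 1 3 13 7)(2 6 10 11))^90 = (13)(2 10)(6 11)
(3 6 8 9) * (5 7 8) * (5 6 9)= [0, 1, 2, 9, 4, 7, 6, 8, 5, 3]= (3 9)(5 7 8)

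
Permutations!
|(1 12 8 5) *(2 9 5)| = 6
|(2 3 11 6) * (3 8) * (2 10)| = |(2 8 3 11 6 10)| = 6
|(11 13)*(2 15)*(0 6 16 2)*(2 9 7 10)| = |(0 6 16 9 7 10 2 15)(11 13)| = 8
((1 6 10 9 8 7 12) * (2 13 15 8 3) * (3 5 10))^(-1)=((1 6 3 2 13 15 8 7 12)(5 10 9))^(-1)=(1 12 7 8 15 13 2 3 6)(5 9 10)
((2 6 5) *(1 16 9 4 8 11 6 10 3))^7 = (1 5 4 3 6 9 10 11 16 2 8)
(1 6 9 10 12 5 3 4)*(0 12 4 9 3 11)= (0 12 5 11)(1 6 3 9 10 4)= [12, 6, 2, 9, 1, 11, 3, 7, 8, 10, 4, 0, 5]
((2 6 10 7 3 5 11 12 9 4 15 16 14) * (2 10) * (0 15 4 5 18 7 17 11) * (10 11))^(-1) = (0 5 9 12 11 14 16 15)(2 6)(3 7 18)(10 17)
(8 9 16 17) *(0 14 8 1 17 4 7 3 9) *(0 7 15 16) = (0 14 8 7 3 9)(1 17)(4 15 16) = [14, 17, 2, 9, 15, 5, 6, 3, 7, 0, 10, 11, 12, 13, 8, 16, 4, 1]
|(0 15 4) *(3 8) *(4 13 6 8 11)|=8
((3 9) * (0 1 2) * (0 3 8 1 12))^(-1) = (0 12)(1 8 9 3 2)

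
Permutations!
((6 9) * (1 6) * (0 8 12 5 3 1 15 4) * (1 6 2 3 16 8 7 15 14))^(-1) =(0 4 15 7)(1 14 9 6 3 2)(5 12 8 16)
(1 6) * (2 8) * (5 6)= [0, 5, 8, 3, 4, 6, 1, 7, 2]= (1 5 6)(2 8)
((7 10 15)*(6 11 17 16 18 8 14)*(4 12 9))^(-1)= (4 9 12)(6 14 8 18 16 17 11)(7 15 10)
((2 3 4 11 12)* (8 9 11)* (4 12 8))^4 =((2 3 12)(8 9 11))^4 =(2 3 12)(8 9 11)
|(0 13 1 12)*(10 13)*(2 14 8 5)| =|(0 10 13 1 12)(2 14 8 5)| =20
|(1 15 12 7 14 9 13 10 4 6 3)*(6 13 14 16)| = |(1 15 12 7 16 6 3)(4 13 10)(9 14)| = 42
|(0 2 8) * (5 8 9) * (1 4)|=10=|(0 2 9 5 8)(1 4)|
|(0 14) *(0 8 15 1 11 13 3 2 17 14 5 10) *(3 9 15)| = |(0 5 10)(1 11 13 9 15)(2 17 14 8 3)| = 15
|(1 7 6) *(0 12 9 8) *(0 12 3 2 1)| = 6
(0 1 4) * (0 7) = (0 1 4 7) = [1, 4, 2, 3, 7, 5, 6, 0]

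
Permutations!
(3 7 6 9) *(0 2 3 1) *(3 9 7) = (0 2 9 1)(6 7) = [2, 0, 9, 3, 4, 5, 7, 6, 8, 1]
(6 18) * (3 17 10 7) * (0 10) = [10, 1, 2, 17, 4, 5, 18, 3, 8, 9, 7, 11, 12, 13, 14, 15, 16, 0, 6] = (0 10 7 3 17)(6 18)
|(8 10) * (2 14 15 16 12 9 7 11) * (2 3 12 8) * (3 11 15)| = |(2 14 3 12 9 7 15 16 8 10)| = 10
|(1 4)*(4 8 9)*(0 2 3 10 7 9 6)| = 10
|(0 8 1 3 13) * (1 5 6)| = |(0 8 5 6 1 3 13)| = 7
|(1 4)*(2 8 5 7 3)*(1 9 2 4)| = 7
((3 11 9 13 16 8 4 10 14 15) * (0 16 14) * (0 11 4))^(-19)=(0 8 16)(3 13 10 15 9 4 14 11)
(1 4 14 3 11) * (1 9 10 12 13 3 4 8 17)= [0, 8, 2, 11, 14, 5, 6, 7, 17, 10, 12, 9, 13, 3, 4, 15, 16, 1]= (1 8 17)(3 11 9 10 12 13)(4 14)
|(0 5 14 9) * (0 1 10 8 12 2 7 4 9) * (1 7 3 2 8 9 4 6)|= 30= |(0 5 14)(1 10 9 7 6)(2 3)(8 12)|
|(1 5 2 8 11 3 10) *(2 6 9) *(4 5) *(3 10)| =9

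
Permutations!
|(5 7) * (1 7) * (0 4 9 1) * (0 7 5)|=6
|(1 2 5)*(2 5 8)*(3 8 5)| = |(1 3 8 2 5)| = 5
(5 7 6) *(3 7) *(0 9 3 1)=(0 9 3 7 6 5 1)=[9, 0, 2, 7, 4, 1, 5, 6, 8, 3]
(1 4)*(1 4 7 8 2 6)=(1 7 8 2 6)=[0, 7, 6, 3, 4, 5, 1, 8, 2]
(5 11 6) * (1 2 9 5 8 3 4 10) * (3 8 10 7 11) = (1 2 9 5 3 4 7 11 6 10) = [0, 2, 9, 4, 7, 3, 10, 11, 8, 5, 1, 6]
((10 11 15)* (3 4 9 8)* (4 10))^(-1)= (3 8 9 4 15 11 10)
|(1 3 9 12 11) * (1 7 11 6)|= |(1 3 9 12 6)(7 11)|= 10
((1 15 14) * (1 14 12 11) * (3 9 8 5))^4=((1 15 12 11)(3 9 8 5))^4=(15)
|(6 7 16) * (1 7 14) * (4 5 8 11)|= |(1 7 16 6 14)(4 5 8 11)|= 20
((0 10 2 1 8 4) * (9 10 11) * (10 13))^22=(0 10 4 13 8 9 1 11 2)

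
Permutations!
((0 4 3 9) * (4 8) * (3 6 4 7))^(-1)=((0 8 7 3 9)(4 6))^(-1)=(0 9 3 7 8)(4 6)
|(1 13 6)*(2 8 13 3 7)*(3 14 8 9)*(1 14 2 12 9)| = 4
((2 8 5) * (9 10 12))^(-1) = ((2 8 5)(9 10 12))^(-1) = (2 5 8)(9 12 10)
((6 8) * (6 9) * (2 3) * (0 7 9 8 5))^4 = ((0 7 9 6 5)(2 3))^4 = (0 5 6 9 7)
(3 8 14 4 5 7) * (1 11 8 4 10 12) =[0, 11, 2, 4, 5, 7, 6, 3, 14, 9, 12, 8, 1, 13, 10] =(1 11 8 14 10 12)(3 4 5 7)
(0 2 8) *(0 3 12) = [2, 1, 8, 12, 4, 5, 6, 7, 3, 9, 10, 11, 0] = (0 2 8 3 12)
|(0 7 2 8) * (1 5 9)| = 12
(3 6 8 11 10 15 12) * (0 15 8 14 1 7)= (0 15 12 3 6 14 1 7)(8 11 10)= [15, 7, 2, 6, 4, 5, 14, 0, 11, 9, 8, 10, 3, 13, 1, 12]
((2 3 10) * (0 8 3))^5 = ((0 8 3 10 2))^5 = (10)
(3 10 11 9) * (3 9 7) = (3 10 11 7) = [0, 1, 2, 10, 4, 5, 6, 3, 8, 9, 11, 7]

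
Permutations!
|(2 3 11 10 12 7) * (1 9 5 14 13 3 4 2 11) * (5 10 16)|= |(1 9 10 12 7 11 16 5 14 13 3)(2 4)|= 22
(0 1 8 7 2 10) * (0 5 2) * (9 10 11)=(0 1 8 7)(2 11 9 10 5)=[1, 8, 11, 3, 4, 2, 6, 0, 7, 10, 5, 9]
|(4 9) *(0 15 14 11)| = 4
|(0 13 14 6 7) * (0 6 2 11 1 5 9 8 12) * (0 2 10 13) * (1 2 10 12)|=|(1 5 9 8)(2 11)(6 7)(10 13 14 12)|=4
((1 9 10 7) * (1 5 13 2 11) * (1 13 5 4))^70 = ((1 9 10 7 4)(2 11 13))^70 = (2 11 13)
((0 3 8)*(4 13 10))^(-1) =((0 3 8)(4 13 10))^(-1) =(0 8 3)(4 10 13)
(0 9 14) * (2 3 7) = (0 9 14)(2 3 7) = [9, 1, 3, 7, 4, 5, 6, 2, 8, 14, 10, 11, 12, 13, 0]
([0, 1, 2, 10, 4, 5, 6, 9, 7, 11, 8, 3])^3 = [0, 1, 2, 7, 4, 5, 6, 3, 11, 10, 9, 8]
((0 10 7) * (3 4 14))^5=((0 10 7)(3 4 14))^5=(0 7 10)(3 14 4)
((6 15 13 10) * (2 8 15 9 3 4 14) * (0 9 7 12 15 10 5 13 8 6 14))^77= ((0 9 3 4)(2 6 7 12 15 8 10 14)(5 13))^77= (0 9 3 4)(2 8 7 14 15 6 10 12)(5 13)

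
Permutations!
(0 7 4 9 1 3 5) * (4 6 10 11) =(0 7 6 10 11 4 9 1 3 5) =[7, 3, 2, 5, 9, 0, 10, 6, 8, 1, 11, 4]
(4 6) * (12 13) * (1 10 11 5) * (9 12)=(1 10 11 5)(4 6)(9 12 13)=[0, 10, 2, 3, 6, 1, 4, 7, 8, 12, 11, 5, 13, 9]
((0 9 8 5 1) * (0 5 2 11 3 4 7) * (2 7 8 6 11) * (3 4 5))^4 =(0 4 9 8 6 7 11)(1 3 5) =((0 9 6 11 4 8 7)(1 3 5))^4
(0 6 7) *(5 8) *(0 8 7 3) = (0 6 3)(5 7 8) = [6, 1, 2, 0, 4, 7, 3, 8, 5]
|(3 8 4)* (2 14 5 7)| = |(2 14 5 7)(3 8 4)| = 12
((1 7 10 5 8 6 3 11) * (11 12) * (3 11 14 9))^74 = (1 8 7 6 10 11 5)(3 14)(9 12)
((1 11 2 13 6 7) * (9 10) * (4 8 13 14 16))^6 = ((1 11 2 14 16 4 8 13 6 7)(9 10))^6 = (1 8 2 6 16)(4 11 13 14 7)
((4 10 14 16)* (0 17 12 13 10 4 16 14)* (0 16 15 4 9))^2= ((0 17 12 13 10 16 15 4 9))^2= (0 12 10 15 9 17 13 16 4)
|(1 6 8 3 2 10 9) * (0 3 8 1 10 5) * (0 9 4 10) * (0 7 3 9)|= 6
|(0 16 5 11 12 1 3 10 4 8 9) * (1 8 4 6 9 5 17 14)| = 36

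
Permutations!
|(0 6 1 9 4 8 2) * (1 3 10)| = 9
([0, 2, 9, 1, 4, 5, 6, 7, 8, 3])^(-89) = (1 3 9 2)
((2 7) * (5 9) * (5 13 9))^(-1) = (2 7)(9 13)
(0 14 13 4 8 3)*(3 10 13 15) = [14, 1, 2, 0, 8, 5, 6, 7, 10, 9, 13, 11, 12, 4, 15, 3] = (0 14 15 3)(4 8 10 13)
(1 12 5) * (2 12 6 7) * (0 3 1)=(0 3 1 6 7 2 12 5)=[3, 6, 12, 1, 4, 0, 7, 2, 8, 9, 10, 11, 5]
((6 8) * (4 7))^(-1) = ((4 7)(6 8))^(-1) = (4 7)(6 8)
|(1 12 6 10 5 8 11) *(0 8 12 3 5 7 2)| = |(0 8 11 1 3 5 12 6 10 7 2)| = 11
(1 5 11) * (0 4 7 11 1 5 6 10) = (0 4 7 11 5 1 6 10) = [4, 6, 2, 3, 7, 1, 10, 11, 8, 9, 0, 5]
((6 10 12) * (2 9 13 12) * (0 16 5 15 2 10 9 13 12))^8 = (0 5 2)(6 12 9)(13 16 15)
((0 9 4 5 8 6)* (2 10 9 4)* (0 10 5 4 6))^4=(0 2 6 5 10 8 9)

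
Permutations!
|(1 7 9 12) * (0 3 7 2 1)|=10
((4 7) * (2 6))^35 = (2 6)(4 7)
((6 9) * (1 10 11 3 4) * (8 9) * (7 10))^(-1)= (1 4 3 11 10 7)(6 9 8)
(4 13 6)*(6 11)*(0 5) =(0 5)(4 13 11 6) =[5, 1, 2, 3, 13, 0, 4, 7, 8, 9, 10, 6, 12, 11]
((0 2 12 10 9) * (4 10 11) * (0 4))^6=(0 12)(2 11)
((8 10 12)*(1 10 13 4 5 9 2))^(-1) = (1 2 9 5 4 13 8 12 10)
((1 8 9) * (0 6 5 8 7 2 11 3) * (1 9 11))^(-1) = (0 3 11 8 5 6)(1 2 7)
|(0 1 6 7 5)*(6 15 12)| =7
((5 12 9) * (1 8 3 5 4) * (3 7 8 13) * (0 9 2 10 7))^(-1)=((0 9 4 1 13 3 5 12 2 10 7 8))^(-1)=(0 8 7 10 2 12 5 3 13 1 4 9)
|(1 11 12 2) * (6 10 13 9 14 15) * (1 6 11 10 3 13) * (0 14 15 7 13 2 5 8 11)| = |(0 14 7 13 9 15)(1 10)(2 6 3)(5 8 11 12)| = 12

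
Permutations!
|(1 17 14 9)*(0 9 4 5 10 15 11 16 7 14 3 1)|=|(0 9)(1 17 3)(4 5 10 15 11 16 7 14)|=24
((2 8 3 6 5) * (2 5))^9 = ((2 8 3 6))^9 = (2 8 3 6)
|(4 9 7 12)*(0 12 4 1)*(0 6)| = 12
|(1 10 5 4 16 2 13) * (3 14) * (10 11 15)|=18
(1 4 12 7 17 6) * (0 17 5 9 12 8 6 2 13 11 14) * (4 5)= (0 17 2 13 11 14)(1 5 9 12 7 4 8 6)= [17, 5, 13, 3, 8, 9, 1, 4, 6, 12, 10, 14, 7, 11, 0, 15, 16, 2]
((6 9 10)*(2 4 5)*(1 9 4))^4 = ((1 9 10 6 4 5 2))^4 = (1 4 9 5 10 2 6)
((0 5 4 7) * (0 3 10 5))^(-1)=(3 7 4 5 10)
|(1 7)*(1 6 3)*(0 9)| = 4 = |(0 9)(1 7 6 3)|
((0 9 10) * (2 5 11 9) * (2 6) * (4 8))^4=((0 6 2 5 11 9 10)(4 8))^4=(0 11 6 9 2 10 5)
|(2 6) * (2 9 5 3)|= |(2 6 9 5 3)|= 5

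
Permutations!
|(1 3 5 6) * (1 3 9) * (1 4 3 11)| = 7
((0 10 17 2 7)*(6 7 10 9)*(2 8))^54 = ((0 9 6 7)(2 10 17 8))^54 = (0 6)(2 17)(7 9)(8 10)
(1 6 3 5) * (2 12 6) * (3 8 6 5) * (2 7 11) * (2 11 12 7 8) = (1 8 6 2 7 12 5) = [0, 8, 7, 3, 4, 1, 2, 12, 6, 9, 10, 11, 5]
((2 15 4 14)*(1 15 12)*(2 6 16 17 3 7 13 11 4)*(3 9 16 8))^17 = ((1 15 2 12)(3 7 13 11 4 14 6 8)(9 16 17))^17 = (1 15 2 12)(3 7 13 11 4 14 6 8)(9 17 16)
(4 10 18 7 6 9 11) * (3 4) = (3 4 10 18 7 6 9 11) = [0, 1, 2, 4, 10, 5, 9, 6, 8, 11, 18, 3, 12, 13, 14, 15, 16, 17, 7]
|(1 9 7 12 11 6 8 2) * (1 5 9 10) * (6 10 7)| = |(1 7 12 11 10)(2 5 9 6 8)| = 5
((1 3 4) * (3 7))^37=(1 7 3 4)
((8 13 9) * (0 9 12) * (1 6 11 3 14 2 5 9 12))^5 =(0 12)(1 2)(3 8)(5 6)(9 11)(13 14)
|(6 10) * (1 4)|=|(1 4)(6 10)|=2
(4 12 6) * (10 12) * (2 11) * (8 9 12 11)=(2 8 9 12 6 4 10 11)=[0, 1, 8, 3, 10, 5, 4, 7, 9, 12, 11, 2, 6]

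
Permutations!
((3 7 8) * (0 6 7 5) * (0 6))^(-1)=((3 5 6 7 8))^(-1)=(3 8 7 6 5)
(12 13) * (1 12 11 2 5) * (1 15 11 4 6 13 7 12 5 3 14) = [0, 5, 3, 14, 6, 15, 13, 12, 8, 9, 10, 2, 7, 4, 1, 11] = (1 5 15 11 2 3 14)(4 6 13)(7 12)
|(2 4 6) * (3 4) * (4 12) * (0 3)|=|(0 3 12 4 6 2)|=6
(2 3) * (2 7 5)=[0, 1, 3, 7, 4, 2, 6, 5]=(2 3 7 5)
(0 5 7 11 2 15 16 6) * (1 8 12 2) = [5, 8, 15, 3, 4, 7, 0, 11, 12, 9, 10, 1, 2, 13, 14, 16, 6] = (0 5 7 11 1 8 12 2 15 16 6)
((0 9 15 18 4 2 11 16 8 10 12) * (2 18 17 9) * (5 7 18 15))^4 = (0 8 2 10 11 12 16)(4 5 15 7 17 18 9)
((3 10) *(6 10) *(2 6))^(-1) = ((2 6 10 3))^(-1) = (2 3 10 6)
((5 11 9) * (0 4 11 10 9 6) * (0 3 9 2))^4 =(0 3 2 6 10 11 5 4 9)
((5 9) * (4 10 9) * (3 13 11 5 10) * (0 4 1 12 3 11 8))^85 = (0 1 8 5 13 11 3 4 12)(9 10)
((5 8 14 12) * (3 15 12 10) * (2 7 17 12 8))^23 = (2 12 7 5 17)(3 14 15 10 8)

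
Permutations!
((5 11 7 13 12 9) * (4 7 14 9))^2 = (4 13)(5 14)(7 12)(9 11)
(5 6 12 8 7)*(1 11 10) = [0, 11, 2, 3, 4, 6, 12, 5, 7, 9, 1, 10, 8] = (1 11 10)(5 6 12 8 7)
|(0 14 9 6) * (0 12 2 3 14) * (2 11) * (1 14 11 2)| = 8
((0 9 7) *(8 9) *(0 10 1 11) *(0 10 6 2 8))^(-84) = ((1 11 10)(2 8 9 7 6))^(-84) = (11)(2 8 9 7 6)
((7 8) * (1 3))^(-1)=(1 3)(7 8)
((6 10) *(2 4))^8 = ((2 4)(6 10))^8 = (10)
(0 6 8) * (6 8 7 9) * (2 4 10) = (0 8)(2 4 10)(6 7 9) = [8, 1, 4, 3, 10, 5, 7, 9, 0, 6, 2]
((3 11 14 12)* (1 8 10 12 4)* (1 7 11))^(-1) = (1 3 12 10 8)(4 14 11 7)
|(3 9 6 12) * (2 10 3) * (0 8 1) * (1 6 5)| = |(0 8 6 12 2 10 3 9 5 1)| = 10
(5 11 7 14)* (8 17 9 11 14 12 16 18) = (5 14)(7 12 16 18 8 17 9 11) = [0, 1, 2, 3, 4, 14, 6, 12, 17, 11, 10, 7, 16, 13, 5, 15, 18, 9, 8]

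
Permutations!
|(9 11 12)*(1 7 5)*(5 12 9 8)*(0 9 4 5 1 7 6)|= 10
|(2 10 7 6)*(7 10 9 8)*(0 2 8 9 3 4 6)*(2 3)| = 6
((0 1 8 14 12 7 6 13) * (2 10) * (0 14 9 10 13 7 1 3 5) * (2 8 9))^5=(0 5 3)(1 13 10 12 2 9 14 8)(6 7)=((0 3 5)(1 9 10 8 2 13 14 12)(6 7))^5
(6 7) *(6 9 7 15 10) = (6 15 10)(7 9) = [0, 1, 2, 3, 4, 5, 15, 9, 8, 7, 6, 11, 12, 13, 14, 10]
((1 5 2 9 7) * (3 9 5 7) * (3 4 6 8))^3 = ((1 7)(2 5)(3 9 4 6 8))^3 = (1 7)(2 5)(3 6 9 8 4)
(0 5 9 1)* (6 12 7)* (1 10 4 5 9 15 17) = (0 9 10 4 5 15 17 1)(6 12 7) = [9, 0, 2, 3, 5, 15, 12, 6, 8, 10, 4, 11, 7, 13, 14, 17, 16, 1]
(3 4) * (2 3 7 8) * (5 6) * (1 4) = (1 4 7 8 2 3)(5 6) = [0, 4, 3, 1, 7, 6, 5, 8, 2]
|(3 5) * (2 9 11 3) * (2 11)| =6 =|(2 9)(3 5 11)|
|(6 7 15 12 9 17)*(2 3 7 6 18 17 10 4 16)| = 18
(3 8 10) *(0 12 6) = (0 12 6)(3 8 10) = [12, 1, 2, 8, 4, 5, 0, 7, 10, 9, 3, 11, 6]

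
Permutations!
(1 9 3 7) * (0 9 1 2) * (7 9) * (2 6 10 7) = (0 2)(3 9)(6 10 7) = [2, 1, 0, 9, 4, 5, 10, 6, 8, 3, 7]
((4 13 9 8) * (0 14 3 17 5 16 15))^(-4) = ((0 14 3 17 5 16 15)(4 13 9 8))^(-4) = (0 17 15 3 16 14 5)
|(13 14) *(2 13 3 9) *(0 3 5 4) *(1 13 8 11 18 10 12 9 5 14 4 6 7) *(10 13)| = 15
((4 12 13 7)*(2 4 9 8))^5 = (2 9 13 4 8 7 12)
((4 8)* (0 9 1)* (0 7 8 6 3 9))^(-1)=((1 7 8 4 6 3 9))^(-1)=(1 9 3 6 4 8 7)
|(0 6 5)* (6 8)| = |(0 8 6 5)| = 4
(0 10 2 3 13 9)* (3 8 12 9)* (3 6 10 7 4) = (0 7 4 3 13 6 10 2 8 12 9) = [7, 1, 8, 13, 3, 5, 10, 4, 12, 0, 2, 11, 9, 6]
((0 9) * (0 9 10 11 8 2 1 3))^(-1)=(0 3 1 2 8 11 10)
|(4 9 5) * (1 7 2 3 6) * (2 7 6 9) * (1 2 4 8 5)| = 10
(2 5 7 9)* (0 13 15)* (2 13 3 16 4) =(0 3 16 4 2 5 7 9 13 15) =[3, 1, 5, 16, 2, 7, 6, 9, 8, 13, 10, 11, 12, 15, 14, 0, 4]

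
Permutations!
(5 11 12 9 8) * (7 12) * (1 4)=(1 4)(5 11 7 12 9 8)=[0, 4, 2, 3, 1, 11, 6, 12, 5, 8, 10, 7, 9]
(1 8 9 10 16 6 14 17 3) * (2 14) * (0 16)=(0 16 6 2 14 17 3 1 8 9 10)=[16, 8, 14, 1, 4, 5, 2, 7, 9, 10, 0, 11, 12, 13, 17, 15, 6, 3]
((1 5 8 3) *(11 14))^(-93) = (1 3 8 5)(11 14)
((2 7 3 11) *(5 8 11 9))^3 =(2 9 11 3 8 7 5)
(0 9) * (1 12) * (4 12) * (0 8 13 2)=(0 9 8 13 2)(1 4 12)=[9, 4, 0, 3, 12, 5, 6, 7, 13, 8, 10, 11, 1, 2]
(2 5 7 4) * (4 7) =(7)(2 5 4) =[0, 1, 5, 3, 2, 4, 6, 7]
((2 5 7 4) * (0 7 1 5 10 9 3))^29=((0 7 4 2 10 9 3)(1 5))^29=(0 7 4 2 10 9 3)(1 5)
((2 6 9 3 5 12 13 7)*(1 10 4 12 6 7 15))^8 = ((1 10 4 12 13 15)(2 7)(3 5 6 9))^8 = (1 4 13)(10 12 15)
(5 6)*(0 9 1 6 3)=(0 9 1 6 5 3)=[9, 6, 2, 0, 4, 3, 5, 7, 8, 1]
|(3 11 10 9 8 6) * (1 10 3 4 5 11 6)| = 20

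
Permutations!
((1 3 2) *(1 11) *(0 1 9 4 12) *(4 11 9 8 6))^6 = ((0 1 3 2 9 11 8 6 4 12))^6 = (0 8 3 4 9)(1 6 2 12 11)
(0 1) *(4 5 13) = (0 1)(4 5 13) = [1, 0, 2, 3, 5, 13, 6, 7, 8, 9, 10, 11, 12, 4]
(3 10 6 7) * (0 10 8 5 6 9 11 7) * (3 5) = (0 10 9 11 7 5 6)(3 8) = [10, 1, 2, 8, 4, 6, 0, 5, 3, 11, 9, 7]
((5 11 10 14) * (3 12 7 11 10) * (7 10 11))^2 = (3 10 5)(11 12 14)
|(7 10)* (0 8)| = 2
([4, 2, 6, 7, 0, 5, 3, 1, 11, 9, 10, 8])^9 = [4, 7, 1, 6, 0, 5, 2, 3, 11, 9, 10, 8]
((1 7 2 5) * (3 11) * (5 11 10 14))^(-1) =(1 5 14 10 3 11 2 7)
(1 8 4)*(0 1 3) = [1, 8, 2, 0, 3, 5, 6, 7, 4] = (0 1 8 4 3)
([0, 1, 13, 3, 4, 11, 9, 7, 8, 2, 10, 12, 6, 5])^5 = [0, 1, 6, 3, 4, 2, 11, 7, 8, 12, 10, 13, 5, 9]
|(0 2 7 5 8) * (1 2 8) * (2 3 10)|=6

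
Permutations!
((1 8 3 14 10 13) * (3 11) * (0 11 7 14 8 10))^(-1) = ((0 11 3 8 7 14)(1 10 13))^(-1) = (0 14 7 8 3 11)(1 13 10)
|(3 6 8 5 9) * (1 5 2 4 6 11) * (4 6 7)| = 30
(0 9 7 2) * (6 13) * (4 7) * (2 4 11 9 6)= (0 6 13 2)(4 7)(9 11)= [6, 1, 0, 3, 7, 5, 13, 4, 8, 11, 10, 9, 12, 2]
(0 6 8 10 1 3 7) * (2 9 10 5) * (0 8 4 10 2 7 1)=[6, 3, 9, 1, 10, 7, 4, 8, 5, 2, 0]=(0 6 4 10)(1 3)(2 9)(5 7 8)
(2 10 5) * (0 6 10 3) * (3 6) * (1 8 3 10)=[10, 8, 6, 0, 4, 2, 1, 7, 3, 9, 5]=(0 10 5 2 6 1 8 3)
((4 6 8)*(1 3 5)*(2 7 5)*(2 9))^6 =(9)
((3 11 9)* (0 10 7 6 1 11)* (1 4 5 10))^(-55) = ((0 1 11 9 3)(4 5 10 7 6))^(-55) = (11)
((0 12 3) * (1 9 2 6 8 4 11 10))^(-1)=(0 3 12)(1 10 11 4 8 6 2 9)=((0 12 3)(1 9 2 6 8 4 11 10))^(-1)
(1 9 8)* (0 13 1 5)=[13, 9, 2, 3, 4, 0, 6, 7, 5, 8, 10, 11, 12, 1]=(0 13 1 9 8 5)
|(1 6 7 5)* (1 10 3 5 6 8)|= |(1 8)(3 5 10)(6 7)|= 6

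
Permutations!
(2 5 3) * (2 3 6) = [0, 1, 5, 3, 4, 6, 2] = (2 5 6)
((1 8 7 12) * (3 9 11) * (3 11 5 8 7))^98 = ((1 7 12)(3 9 5 8))^98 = (1 12 7)(3 5)(8 9)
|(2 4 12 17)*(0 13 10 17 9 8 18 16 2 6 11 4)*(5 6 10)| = |(0 13 5 6 11 4 12 9 8 18 16 2)(10 17)| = 12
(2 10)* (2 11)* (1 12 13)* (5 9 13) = [0, 12, 10, 3, 4, 9, 6, 7, 8, 13, 11, 2, 5, 1] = (1 12 5 9 13)(2 10 11)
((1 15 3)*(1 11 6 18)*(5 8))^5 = ((1 15 3 11 6 18)(5 8))^5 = (1 18 6 11 3 15)(5 8)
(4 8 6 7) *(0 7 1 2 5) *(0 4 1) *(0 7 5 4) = (0 5)(1 2 4 8 6 7) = [5, 2, 4, 3, 8, 0, 7, 1, 6]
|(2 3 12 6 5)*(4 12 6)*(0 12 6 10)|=8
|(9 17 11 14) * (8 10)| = |(8 10)(9 17 11 14)| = 4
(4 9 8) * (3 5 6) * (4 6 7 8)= (3 5 7 8 6)(4 9)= [0, 1, 2, 5, 9, 7, 3, 8, 6, 4]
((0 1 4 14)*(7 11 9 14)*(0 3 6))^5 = (0 9 1 14 4 3 7 6 11)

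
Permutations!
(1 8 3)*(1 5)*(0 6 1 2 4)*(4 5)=(0 6 1 8 3 4)(2 5)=[6, 8, 5, 4, 0, 2, 1, 7, 3]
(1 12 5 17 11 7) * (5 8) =(1 12 8 5 17 11 7) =[0, 12, 2, 3, 4, 17, 6, 1, 5, 9, 10, 7, 8, 13, 14, 15, 16, 11]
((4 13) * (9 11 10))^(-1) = (4 13)(9 10 11)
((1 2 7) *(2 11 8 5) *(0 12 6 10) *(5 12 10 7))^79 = ((0 10)(1 11 8 12 6 7)(2 5))^79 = (0 10)(1 11 8 12 6 7)(2 5)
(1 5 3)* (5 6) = (1 6 5 3) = [0, 6, 2, 1, 4, 3, 5]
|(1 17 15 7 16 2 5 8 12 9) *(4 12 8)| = 10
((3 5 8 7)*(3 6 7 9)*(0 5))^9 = ((0 5 8 9 3)(6 7))^9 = (0 3 9 8 5)(6 7)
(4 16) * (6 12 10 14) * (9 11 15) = (4 16)(6 12 10 14)(9 11 15) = [0, 1, 2, 3, 16, 5, 12, 7, 8, 11, 14, 15, 10, 13, 6, 9, 4]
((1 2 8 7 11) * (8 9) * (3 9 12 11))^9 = ((1 2 12 11)(3 9 8 7))^9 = (1 2 12 11)(3 9 8 7)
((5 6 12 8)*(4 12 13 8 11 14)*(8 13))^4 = ((4 12 11 14)(5 6 8))^4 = (14)(5 6 8)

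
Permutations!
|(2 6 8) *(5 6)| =4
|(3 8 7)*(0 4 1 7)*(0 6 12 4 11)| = 14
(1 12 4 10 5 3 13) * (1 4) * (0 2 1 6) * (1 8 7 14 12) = [2, 1, 8, 13, 10, 3, 0, 14, 7, 9, 5, 11, 6, 4, 12] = (0 2 8 7 14 12 6)(3 13 4 10 5)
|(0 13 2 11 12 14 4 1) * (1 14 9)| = |(0 13 2 11 12 9 1)(4 14)| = 14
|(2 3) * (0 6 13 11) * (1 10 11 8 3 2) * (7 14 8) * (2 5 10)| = |(0 6 13 7 14 8 3 1 2 5 10 11)| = 12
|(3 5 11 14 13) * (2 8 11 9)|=|(2 8 11 14 13 3 5 9)|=8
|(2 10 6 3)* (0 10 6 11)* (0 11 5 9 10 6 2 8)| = |(11)(0 6 3 8)(5 9 10)| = 12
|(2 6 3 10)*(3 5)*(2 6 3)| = 5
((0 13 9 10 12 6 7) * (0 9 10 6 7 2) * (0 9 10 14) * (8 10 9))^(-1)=(0 14 13)(2 6 9 7 12 10 8)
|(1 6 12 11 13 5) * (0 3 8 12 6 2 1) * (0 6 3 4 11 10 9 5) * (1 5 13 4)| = |(0 1 2 5 6 3 8 12 10 9 13)(4 11)| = 22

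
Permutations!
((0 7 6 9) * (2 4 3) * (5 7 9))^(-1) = ((0 9)(2 4 3)(5 7 6))^(-1) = (0 9)(2 3 4)(5 6 7)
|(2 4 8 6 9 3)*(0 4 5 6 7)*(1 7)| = 5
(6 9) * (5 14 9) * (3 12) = (3 12)(5 14 9 6) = [0, 1, 2, 12, 4, 14, 5, 7, 8, 6, 10, 11, 3, 13, 9]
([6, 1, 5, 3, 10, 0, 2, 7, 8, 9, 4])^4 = [0, 1, 2, 3, 4, 5, 6, 7, 8, 9, 10]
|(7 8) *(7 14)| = |(7 8 14)| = 3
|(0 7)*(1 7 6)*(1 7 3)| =6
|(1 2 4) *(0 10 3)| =3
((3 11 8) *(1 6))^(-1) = ((1 6)(3 11 8))^(-1) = (1 6)(3 8 11)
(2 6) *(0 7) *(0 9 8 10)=(0 7 9 8 10)(2 6)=[7, 1, 6, 3, 4, 5, 2, 9, 10, 8, 0]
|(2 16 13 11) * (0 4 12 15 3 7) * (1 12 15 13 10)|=|(0 4 15 3 7)(1 12 13 11 2 16 10)|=35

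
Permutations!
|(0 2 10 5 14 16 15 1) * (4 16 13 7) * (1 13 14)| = |(0 2 10 5 1)(4 16 15 13 7)| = 5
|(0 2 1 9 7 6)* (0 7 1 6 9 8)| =7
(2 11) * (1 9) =(1 9)(2 11) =[0, 9, 11, 3, 4, 5, 6, 7, 8, 1, 10, 2]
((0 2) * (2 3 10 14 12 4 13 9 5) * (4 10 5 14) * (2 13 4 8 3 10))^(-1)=(0 2 12 14 9 13 5 3 8 10)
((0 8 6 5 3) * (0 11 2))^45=((0 8 6 5 3 11 2))^45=(0 5 2 6 11 8 3)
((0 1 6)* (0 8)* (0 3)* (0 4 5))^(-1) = (0 5 4 3 8 6 1)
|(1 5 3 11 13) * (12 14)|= |(1 5 3 11 13)(12 14)|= 10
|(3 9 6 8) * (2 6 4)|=6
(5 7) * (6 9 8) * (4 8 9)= (9)(4 8 6)(5 7)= [0, 1, 2, 3, 8, 7, 4, 5, 6, 9]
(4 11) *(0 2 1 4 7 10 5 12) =[2, 4, 1, 3, 11, 12, 6, 10, 8, 9, 5, 7, 0] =(0 2 1 4 11 7 10 5 12)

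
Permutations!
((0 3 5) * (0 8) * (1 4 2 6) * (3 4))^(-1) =(0 8 5 3 1 6 2 4)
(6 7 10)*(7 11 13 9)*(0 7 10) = (0 7)(6 11 13 9 10) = [7, 1, 2, 3, 4, 5, 11, 0, 8, 10, 6, 13, 12, 9]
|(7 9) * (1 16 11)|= 6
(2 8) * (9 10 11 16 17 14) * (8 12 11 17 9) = (2 12 11 16 9 10 17 14 8) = [0, 1, 12, 3, 4, 5, 6, 7, 2, 10, 17, 16, 11, 13, 8, 15, 9, 14]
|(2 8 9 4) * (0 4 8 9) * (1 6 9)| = |(0 4 2 1 6 9 8)| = 7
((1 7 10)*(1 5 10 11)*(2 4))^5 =(1 11 7)(2 4)(5 10)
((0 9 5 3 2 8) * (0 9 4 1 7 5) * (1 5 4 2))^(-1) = (0 9 8 2)(1 3 5 4 7)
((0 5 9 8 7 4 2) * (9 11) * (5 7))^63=(0 2 4 7)(5 8 9 11)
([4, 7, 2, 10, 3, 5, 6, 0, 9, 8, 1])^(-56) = [1, 3, 2, 0, 7, 5, 6, 10, 8, 9, 4]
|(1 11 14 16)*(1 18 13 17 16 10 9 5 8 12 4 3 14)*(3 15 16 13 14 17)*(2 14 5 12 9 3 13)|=40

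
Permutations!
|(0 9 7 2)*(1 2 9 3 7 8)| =|(0 3 7 9 8 1 2)| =7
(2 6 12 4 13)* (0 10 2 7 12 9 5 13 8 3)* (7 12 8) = (0 10 2 6 9 5 13 12 4 7 8 3) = [10, 1, 6, 0, 7, 13, 9, 8, 3, 5, 2, 11, 4, 12]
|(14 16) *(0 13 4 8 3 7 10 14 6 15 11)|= |(0 13 4 8 3 7 10 14 16 6 15 11)|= 12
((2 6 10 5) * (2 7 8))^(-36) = ((2 6 10 5 7 8))^(-36) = (10)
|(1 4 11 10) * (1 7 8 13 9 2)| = 9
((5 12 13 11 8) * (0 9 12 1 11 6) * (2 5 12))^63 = ((0 9 2 5 1 11 8 12 13 6))^63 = (0 5 8 6 2 11 13 9 1 12)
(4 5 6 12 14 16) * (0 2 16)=[2, 1, 16, 3, 5, 6, 12, 7, 8, 9, 10, 11, 14, 13, 0, 15, 4]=(0 2 16 4 5 6 12 14)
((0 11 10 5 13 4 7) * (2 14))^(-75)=((0 11 10 5 13 4 7)(2 14))^(-75)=(0 10 13 7 11 5 4)(2 14)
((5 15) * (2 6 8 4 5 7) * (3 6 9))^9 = ((2 9 3 6 8 4 5 15 7))^9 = (15)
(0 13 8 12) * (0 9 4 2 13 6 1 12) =[6, 12, 13, 3, 2, 5, 1, 7, 0, 4, 10, 11, 9, 8] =(0 6 1 12 9 4 2 13 8)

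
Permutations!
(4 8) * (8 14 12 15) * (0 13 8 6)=(0 13 8 4 14 12 15 6)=[13, 1, 2, 3, 14, 5, 0, 7, 4, 9, 10, 11, 15, 8, 12, 6]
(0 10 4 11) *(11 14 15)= (0 10 4 14 15 11)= [10, 1, 2, 3, 14, 5, 6, 7, 8, 9, 4, 0, 12, 13, 15, 11]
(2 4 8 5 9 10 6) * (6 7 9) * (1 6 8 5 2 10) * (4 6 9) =[0, 9, 6, 3, 5, 8, 10, 4, 2, 1, 7] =(1 9)(2 6 10 7 4 5 8)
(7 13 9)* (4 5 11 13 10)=(4 5 11 13 9 7 10)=[0, 1, 2, 3, 5, 11, 6, 10, 8, 7, 4, 13, 12, 9]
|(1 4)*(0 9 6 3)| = 4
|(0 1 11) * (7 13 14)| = 3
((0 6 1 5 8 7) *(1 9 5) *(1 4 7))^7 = ((0 6 9 5 8 1 4 7))^7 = (0 7 4 1 8 5 9 6)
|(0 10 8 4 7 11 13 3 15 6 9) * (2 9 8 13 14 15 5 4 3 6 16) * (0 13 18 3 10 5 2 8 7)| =|(0 5 4)(2 9 13 6 7 11 14 15 16 8 10 18 3)| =39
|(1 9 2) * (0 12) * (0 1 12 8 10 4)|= |(0 8 10 4)(1 9 2 12)|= 4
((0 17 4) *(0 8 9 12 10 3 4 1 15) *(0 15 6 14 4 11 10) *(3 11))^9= (17)(10 11)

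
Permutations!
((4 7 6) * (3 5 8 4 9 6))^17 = (3 8 7 5 4)(6 9)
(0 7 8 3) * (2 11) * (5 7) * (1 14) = (0 5 7 8 3)(1 14)(2 11) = [5, 14, 11, 0, 4, 7, 6, 8, 3, 9, 10, 2, 12, 13, 1]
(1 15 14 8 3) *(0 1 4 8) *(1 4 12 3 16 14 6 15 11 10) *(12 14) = (0 4 8 16 12 3 14)(1 11 10)(6 15) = [4, 11, 2, 14, 8, 5, 15, 7, 16, 9, 1, 10, 3, 13, 0, 6, 12]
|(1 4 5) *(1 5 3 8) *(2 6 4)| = 6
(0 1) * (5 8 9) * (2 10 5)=(0 1)(2 10 5 8 9)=[1, 0, 10, 3, 4, 8, 6, 7, 9, 2, 5]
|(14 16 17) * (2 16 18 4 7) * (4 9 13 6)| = |(2 16 17 14 18 9 13 6 4 7)| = 10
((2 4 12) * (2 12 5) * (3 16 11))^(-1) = (2 5 4)(3 11 16)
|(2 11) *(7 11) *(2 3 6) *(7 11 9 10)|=|(2 11 3 6)(7 9 10)|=12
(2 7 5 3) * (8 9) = (2 7 5 3)(8 9) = [0, 1, 7, 2, 4, 3, 6, 5, 9, 8]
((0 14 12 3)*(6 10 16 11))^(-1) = (0 3 12 14)(6 11 16 10)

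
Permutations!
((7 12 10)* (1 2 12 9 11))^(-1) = (1 11 9 7 10 12 2)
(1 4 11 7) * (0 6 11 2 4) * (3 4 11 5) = [6, 0, 11, 4, 2, 3, 5, 1, 8, 9, 10, 7] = (0 6 5 3 4 2 11 7 1)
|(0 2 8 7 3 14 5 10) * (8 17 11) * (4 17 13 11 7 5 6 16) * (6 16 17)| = 7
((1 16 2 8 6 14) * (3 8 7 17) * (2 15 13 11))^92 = (1 3 11)(2 16 8)(6 7 15)(13 14 17)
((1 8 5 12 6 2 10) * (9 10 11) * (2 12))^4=(12)(1 11 8 9 5 10 2)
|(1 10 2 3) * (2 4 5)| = |(1 10 4 5 2 3)| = 6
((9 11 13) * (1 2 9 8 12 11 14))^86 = (1 9)(2 14)(8 11)(12 13)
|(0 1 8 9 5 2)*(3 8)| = 7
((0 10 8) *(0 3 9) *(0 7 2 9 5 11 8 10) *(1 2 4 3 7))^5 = (1 9 2)(3 4 7 8 11 5)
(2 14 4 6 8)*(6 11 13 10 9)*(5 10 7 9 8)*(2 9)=(2 14 4 11 13 7)(5 10 8 9 6)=[0, 1, 14, 3, 11, 10, 5, 2, 9, 6, 8, 13, 12, 7, 4]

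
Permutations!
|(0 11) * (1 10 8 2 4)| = |(0 11)(1 10 8 2 4)| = 10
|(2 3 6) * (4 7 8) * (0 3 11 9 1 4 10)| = |(0 3 6 2 11 9 1 4 7 8 10)| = 11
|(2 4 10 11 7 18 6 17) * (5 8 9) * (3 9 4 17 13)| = 22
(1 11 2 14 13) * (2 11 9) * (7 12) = (1 9 2 14 13)(7 12) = [0, 9, 14, 3, 4, 5, 6, 12, 8, 2, 10, 11, 7, 1, 13]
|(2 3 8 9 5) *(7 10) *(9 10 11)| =|(2 3 8 10 7 11 9 5)| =8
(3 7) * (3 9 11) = (3 7 9 11) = [0, 1, 2, 7, 4, 5, 6, 9, 8, 11, 10, 3]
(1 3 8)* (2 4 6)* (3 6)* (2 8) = [0, 6, 4, 2, 3, 5, 8, 7, 1] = (1 6 8)(2 4 3)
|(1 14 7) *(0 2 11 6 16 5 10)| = |(0 2 11 6 16 5 10)(1 14 7)| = 21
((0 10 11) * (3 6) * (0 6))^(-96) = ((0 10 11 6 3))^(-96) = (0 3 6 11 10)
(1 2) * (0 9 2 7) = (0 9 2 1 7) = [9, 7, 1, 3, 4, 5, 6, 0, 8, 2]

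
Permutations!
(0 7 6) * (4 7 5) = (0 5 4 7 6) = [5, 1, 2, 3, 7, 4, 0, 6]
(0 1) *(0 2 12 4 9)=(0 1 2 12 4 9)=[1, 2, 12, 3, 9, 5, 6, 7, 8, 0, 10, 11, 4]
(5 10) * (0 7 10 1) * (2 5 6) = (0 7 10 6 2 5 1) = [7, 0, 5, 3, 4, 1, 2, 10, 8, 9, 6]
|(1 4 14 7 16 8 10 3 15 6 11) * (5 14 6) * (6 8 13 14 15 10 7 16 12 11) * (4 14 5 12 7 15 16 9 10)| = 30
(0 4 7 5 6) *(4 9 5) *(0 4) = (0 9 5 6 4 7) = [9, 1, 2, 3, 7, 6, 4, 0, 8, 5]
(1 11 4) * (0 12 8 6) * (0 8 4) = (0 12 4 1 11)(6 8) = [12, 11, 2, 3, 1, 5, 8, 7, 6, 9, 10, 0, 4]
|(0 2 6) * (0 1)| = 4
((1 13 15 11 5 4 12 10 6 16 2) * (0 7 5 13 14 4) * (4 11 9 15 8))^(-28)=(0 5 7)(1 4 2 8 16 13 6 11 10 14 12)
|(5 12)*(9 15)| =2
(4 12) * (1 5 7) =(1 5 7)(4 12) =[0, 5, 2, 3, 12, 7, 6, 1, 8, 9, 10, 11, 4]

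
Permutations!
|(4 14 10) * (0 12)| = |(0 12)(4 14 10)| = 6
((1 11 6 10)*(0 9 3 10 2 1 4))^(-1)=(0 4 10 3 9)(1 2 6 11)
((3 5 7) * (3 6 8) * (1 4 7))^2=((1 4 7 6 8 3 5))^2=(1 7 8 5 4 6 3)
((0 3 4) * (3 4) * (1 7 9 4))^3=(0 9 1 4 7)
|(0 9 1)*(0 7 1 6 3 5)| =10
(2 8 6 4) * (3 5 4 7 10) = (2 8 6 7 10 3 5 4) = [0, 1, 8, 5, 2, 4, 7, 10, 6, 9, 3]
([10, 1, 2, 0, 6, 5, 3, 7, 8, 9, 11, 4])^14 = [11, 1, 2, 10, 3, 5, 0, 7, 8, 9, 4, 6]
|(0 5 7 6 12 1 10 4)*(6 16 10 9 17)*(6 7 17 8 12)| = 28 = |(0 5 17 7 16 10 4)(1 9 8 12)|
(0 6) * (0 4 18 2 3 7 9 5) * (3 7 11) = (0 6 4 18 2 7 9 5)(3 11) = [6, 1, 7, 11, 18, 0, 4, 9, 8, 5, 10, 3, 12, 13, 14, 15, 16, 17, 2]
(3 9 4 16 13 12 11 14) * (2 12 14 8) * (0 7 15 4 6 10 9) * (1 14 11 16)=(0 7 15 4 1 14 3)(2 12 16 13 11 8)(6 10 9)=[7, 14, 12, 0, 1, 5, 10, 15, 2, 6, 9, 8, 16, 11, 3, 4, 13]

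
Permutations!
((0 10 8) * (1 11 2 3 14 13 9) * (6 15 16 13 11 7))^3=(1 15 9 6 13 7 16)(2 11 14 3)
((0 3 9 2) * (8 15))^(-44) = (15)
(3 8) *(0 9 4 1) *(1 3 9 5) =(0 5 1)(3 8 9 4) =[5, 0, 2, 8, 3, 1, 6, 7, 9, 4]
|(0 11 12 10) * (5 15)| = 4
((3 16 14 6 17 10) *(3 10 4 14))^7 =((3 16)(4 14 6 17))^7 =(3 16)(4 17 6 14)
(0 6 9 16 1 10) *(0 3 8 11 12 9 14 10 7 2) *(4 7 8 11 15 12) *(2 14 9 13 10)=(0 6 9 16 1 8 15 12 13 10 3 11 4 7 14 2)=[6, 8, 0, 11, 7, 5, 9, 14, 15, 16, 3, 4, 13, 10, 2, 12, 1]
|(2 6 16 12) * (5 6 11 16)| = 4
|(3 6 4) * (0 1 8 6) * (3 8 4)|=|(0 1 4 8 6 3)|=6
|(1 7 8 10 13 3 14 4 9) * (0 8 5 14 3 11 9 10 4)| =|(0 8 4 10 13 11 9 1 7 5 14)| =11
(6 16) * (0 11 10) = (0 11 10)(6 16) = [11, 1, 2, 3, 4, 5, 16, 7, 8, 9, 0, 10, 12, 13, 14, 15, 6]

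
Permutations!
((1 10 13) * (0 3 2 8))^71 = (0 8 2 3)(1 13 10)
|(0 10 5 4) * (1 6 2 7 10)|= |(0 1 6 2 7 10 5 4)|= 8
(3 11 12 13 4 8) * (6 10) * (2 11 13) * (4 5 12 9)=(2 11 9 4 8 3 13 5 12)(6 10)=[0, 1, 11, 13, 8, 12, 10, 7, 3, 4, 6, 9, 2, 5]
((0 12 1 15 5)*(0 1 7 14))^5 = (0 12 7 14)(1 5 15)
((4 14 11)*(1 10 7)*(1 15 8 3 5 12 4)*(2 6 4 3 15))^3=((1 10 7 2 6 4 14 11)(3 5 12)(8 15))^3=(1 2 14 10 6 11 7 4)(8 15)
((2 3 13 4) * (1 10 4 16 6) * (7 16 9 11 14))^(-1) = (1 6 16 7 14 11 9 13 3 2 4 10)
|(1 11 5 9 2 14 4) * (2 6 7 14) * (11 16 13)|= |(1 16 13 11 5 9 6 7 14 4)|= 10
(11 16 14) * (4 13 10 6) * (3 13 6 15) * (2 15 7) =(2 15 3 13 10 7)(4 6)(11 16 14) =[0, 1, 15, 13, 6, 5, 4, 2, 8, 9, 7, 16, 12, 10, 11, 3, 14]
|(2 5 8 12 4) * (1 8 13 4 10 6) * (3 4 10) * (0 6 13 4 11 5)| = 10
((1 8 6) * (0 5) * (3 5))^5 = ((0 3 5)(1 8 6))^5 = (0 5 3)(1 6 8)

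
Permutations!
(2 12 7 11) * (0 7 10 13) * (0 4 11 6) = (0 7 6)(2 12 10 13 4 11) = [7, 1, 12, 3, 11, 5, 0, 6, 8, 9, 13, 2, 10, 4]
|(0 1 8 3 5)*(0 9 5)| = |(0 1 8 3)(5 9)| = 4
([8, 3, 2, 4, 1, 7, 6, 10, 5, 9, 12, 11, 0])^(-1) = [12, 4, 2, 1, 3, 8, 6, 5, 0, 9, 7, 11, 10]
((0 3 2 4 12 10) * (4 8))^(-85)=(0 10 12 4 8 2 3)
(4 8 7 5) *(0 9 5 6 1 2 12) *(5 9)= (0 5 4 8 7 6 1 2 12)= [5, 2, 12, 3, 8, 4, 1, 6, 7, 9, 10, 11, 0]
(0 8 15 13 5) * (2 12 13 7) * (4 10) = (0 8 15 7 2 12 13 5)(4 10) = [8, 1, 12, 3, 10, 0, 6, 2, 15, 9, 4, 11, 13, 5, 14, 7]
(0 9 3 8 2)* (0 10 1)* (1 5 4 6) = [9, 0, 10, 8, 6, 4, 1, 7, 2, 3, 5] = (0 9 3 8 2 10 5 4 6 1)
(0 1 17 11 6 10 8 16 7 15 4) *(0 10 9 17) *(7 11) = (0 1)(4 10 8 16 11 6 9 17 7 15) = [1, 0, 2, 3, 10, 5, 9, 15, 16, 17, 8, 6, 12, 13, 14, 4, 11, 7]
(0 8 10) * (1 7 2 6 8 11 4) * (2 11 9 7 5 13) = (0 9 7 11 4 1 5 13 2 6 8 10) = [9, 5, 6, 3, 1, 13, 8, 11, 10, 7, 0, 4, 12, 2]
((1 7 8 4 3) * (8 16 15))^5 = (1 4 15 7 3 8 16)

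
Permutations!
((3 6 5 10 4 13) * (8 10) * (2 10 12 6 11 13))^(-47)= (2 10 4)(3 11 13)(5 8 12 6)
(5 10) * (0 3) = [3, 1, 2, 0, 4, 10, 6, 7, 8, 9, 5] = (0 3)(5 10)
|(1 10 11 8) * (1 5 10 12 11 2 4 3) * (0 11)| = |(0 11 8 5 10 2 4 3 1 12)| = 10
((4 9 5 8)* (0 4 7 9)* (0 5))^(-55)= (0 9 7 8 5 4)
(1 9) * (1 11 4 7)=[0, 9, 2, 3, 7, 5, 6, 1, 8, 11, 10, 4]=(1 9 11 4 7)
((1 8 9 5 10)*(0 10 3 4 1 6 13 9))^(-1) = (0 8 1 4 3 5 9 13 6 10)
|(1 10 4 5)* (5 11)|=5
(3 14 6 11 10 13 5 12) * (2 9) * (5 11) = (2 9)(3 14 6 5 12)(10 13 11) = [0, 1, 9, 14, 4, 12, 5, 7, 8, 2, 13, 10, 3, 11, 6]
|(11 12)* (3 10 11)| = |(3 10 11 12)| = 4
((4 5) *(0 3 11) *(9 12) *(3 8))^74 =((0 8 3 11)(4 5)(9 12))^74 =(12)(0 3)(8 11)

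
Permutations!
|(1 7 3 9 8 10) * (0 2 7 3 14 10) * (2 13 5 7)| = |(0 13 5 7 14 10 1 3 9 8)| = 10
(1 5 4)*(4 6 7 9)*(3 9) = [0, 5, 2, 9, 1, 6, 7, 3, 8, 4] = (1 5 6 7 3 9 4)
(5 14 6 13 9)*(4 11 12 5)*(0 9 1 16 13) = (0 9 4 11 12 5 14 6)(1 16 13) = [9, 16, 2, 3, 11, 14, 0, 7, 8, 4, 10, 12, 5, 1, 6, 15, 13]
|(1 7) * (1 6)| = |(1 7 6)| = 3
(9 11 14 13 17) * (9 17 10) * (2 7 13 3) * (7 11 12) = (17)(2 11 14 3)(7 13 10 9 12) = [0, 1, 11, 2, 4, 5, 6, 13, 8, 12, 9, 14, 7, 10, 3, 15, 16, 17]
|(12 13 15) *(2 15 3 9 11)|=|(2 15 12 13 3 9 11)|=7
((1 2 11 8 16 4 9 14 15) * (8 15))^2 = (1 11)(2 15)(4 14 16 9 8)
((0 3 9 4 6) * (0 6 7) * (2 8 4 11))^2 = ((0 3 9 11 2 8 4 7))^2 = (0 9 2 4)(3 11 8 7)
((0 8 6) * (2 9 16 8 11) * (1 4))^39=(0 16 11 8 2 6 9)(1 4)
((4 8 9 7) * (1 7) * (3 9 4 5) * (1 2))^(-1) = (1 2 9 3 5 7)(4 8) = ((1 7 5 3 9 2)(4 8))^(-1)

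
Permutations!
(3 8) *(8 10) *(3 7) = (3 10 8 7) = [0, 1, 2, 10, 4, 5, 6, 3, 7, 9, 8]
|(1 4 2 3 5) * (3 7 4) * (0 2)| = 12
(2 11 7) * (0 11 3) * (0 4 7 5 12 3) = [11, 1, 0, 4, 7, 12, 6, 2, 8, 9, 10, 5, 3] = (0 11 5 12 3 4 7 2)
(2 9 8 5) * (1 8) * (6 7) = (1 8 5 2 9)(6 7) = [0, 8, 9, 3, 4, 2, 7, 6, 5, 1]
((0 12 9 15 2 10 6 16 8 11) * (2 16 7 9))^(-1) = ((0 12 2 10 6 7 9 15 16 8 11))^(-1) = (0 11 8 16 15 9 7 6 10 2 12)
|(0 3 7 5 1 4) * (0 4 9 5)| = 3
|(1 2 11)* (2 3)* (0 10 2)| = |(0 10 2 11 1 3)| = 6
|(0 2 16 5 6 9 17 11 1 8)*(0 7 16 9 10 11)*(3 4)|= |(0 2 9 17)(1 8 7 16 5 6 10 11)(3 4)|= 8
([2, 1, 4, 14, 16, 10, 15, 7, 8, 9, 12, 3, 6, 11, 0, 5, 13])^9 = [2, 1, 4, 14, 16, 15, 12, 7, 8, 9, 5, 3, 10, 11, 0, 6, 13]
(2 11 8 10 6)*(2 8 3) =(2 11 3)(6 8 10) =[0, 1, 11, 2, 4, 5, 8, 7, 10, 9, 6, 3]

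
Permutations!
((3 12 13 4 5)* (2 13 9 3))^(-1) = (2 5 4 13)(3 9 12)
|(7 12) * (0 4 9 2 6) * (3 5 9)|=14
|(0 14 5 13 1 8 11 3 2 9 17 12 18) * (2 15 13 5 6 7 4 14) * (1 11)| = 12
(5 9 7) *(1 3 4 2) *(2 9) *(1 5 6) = (1 3 4 9 7 6)(2 5) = [0, 3, 5, 4, 9, 2, 1, 6, 8, 7]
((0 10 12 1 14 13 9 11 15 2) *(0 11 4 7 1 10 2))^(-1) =((0 2 11 15)(1 14 13 9 4 7)(10 12))^(-1) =(0 15 11 2)(1 7 4 9 13 14)(10 12)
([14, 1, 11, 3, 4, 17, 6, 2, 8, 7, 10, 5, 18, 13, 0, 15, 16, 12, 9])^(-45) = [14, 1, 17, 3, 4, 18, 6, 5, 8, 11, 10, 12, 7, 13, 0, 15, 16, 9, 2]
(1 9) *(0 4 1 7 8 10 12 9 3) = (0 4 1 3)(7 8 10 12 9) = [4, 3, 2, 0, 1, 5, 6, 8, 10, 7, 12, 11, 9]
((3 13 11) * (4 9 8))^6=(13)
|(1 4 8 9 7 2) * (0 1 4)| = 10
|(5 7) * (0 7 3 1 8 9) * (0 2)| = 8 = |(0 7 5 3 1 8 9 2)|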